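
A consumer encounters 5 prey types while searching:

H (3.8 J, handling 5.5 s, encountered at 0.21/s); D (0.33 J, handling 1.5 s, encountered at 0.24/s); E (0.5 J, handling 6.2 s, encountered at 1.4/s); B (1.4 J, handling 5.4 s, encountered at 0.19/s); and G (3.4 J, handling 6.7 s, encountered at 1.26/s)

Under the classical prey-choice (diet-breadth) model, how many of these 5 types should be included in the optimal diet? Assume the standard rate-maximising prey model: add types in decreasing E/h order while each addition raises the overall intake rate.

E/h in descending order: H 0.691, G 0.507, B 0.259, D 0.22, E 0.0806 J/s. The optimal diet is the largest prefix of this list for which every included type satisfies E_i/h_i > R on the types above it.
Rate on top 1: 0.3703. G: 0.507 > 0.3703 → include.
Rate on top 2: 0.4796. B: 0.259 < 0.4796 → exclude; stop.
Optimal diet: H, G — 2 of 5 types.

2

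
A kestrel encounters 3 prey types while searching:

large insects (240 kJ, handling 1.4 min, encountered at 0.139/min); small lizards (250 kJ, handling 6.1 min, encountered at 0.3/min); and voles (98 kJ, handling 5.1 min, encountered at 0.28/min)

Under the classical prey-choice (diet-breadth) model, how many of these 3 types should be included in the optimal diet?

Rank by E/h (kJ/min): large insects 171, small lizards 41, voles 19.2. Include each in turn until the next type's E/h falls below the running intake rate.
Rate on top 1: 27.93. small lizards: 41 > 27.93 → include.
Rate on top 2: 35.83. voles: 19.2 < 35.83 → exclude; stop.
Optimal diet: large insects, small lizards — 2 of 3 types.

2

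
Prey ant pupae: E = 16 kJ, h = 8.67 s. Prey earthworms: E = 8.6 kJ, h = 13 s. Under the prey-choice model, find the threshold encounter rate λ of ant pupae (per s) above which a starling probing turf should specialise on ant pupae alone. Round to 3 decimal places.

The zero-one rule: include earthworms iff E₂/h₂ > λE₁/(1+λh₁). Equality gives the switch point.
λE₁h₂ = E₂ + λE₂h₁ ⇒ λ = E₂/(E₁h₂ − E₂h₁) = 8.6/(208 − 74.56) = 0.06445 per s.

0.064 per s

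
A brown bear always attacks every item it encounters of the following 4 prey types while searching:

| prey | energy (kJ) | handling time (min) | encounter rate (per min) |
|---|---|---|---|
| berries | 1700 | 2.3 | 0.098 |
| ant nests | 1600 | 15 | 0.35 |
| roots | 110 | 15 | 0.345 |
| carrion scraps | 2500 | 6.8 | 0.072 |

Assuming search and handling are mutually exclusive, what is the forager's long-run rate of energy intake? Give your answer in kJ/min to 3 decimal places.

77.805 kJ/min

R = (0.098×1700 + 0.35×1600 + 0.345×110 + 0.072×2500) / (1 + 0.098×2.3 + 0.35×15 + 0.345×15 + 0.072×6.8) = 944.5/12.14 = 77.8 kJ/min.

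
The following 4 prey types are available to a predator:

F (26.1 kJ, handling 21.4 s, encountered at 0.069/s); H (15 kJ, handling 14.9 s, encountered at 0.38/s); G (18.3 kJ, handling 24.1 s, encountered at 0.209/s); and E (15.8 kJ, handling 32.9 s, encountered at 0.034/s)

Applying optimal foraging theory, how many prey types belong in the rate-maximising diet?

E/h in descending order: F 1.22, H 1.01, G 0.759, E 0.48 kJ/s. The optimal diet is the largest prefix of this list for which every included type satisfies E_i/h_i > R on the types above it.
Rate on top 1: 0.7272. H: 1.01 > 0.7272 → include.
Rate on top 2: 0.9216. G: 0.759 < 0.9216 → exclude; stop.
Optimal diet: F, H — 2 of 4 types.

2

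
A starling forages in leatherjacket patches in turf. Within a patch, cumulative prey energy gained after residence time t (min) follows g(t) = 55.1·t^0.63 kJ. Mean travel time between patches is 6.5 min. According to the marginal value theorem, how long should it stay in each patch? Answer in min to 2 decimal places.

11.07 min

By the marginal value theorem, leave when the instantaneous gain rate g'(t) equals the habitat-wide average g(t)/(T + t).
g'(t) = 0.63·55.1·t^-0.37. Setting 0.63·55.1·t^-0.37 = 55.1·t^0.63/(6.5+t) gives 0.63(6.5+t) = t, so 0.37·t = 0.63×6.5.
t* = 0.63×6.5/0.37 = 11.07 min.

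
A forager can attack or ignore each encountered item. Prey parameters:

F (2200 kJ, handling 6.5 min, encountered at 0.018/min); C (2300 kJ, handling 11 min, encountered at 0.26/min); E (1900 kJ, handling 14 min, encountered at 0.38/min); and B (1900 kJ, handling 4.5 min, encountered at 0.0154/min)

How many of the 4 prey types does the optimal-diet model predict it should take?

3

Rank by E/h (kJ/min): B 422, F 338, C 209, E 136. Include each in turn until the next type's E/h falls below the running intake rate.
Rate on top 1: 27.36. F: 338 > 27.36 → include.
Rate on top 2: 58.05. C: 209 > 58.05 → include.
Rate on top 3: 164.8. E: 136 < 164.8 → exclude; stop.
Optimal diet: B, F, C — 3 of 4 types.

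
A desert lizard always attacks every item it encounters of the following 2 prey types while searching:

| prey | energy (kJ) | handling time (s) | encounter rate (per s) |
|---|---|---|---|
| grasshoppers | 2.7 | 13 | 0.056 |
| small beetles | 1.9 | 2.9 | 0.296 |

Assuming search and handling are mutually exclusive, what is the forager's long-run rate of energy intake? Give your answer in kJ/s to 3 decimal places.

Energy encountered per unit search time: 0.056×2.7 + 0.296×1.9 = 0.7136 kJ/s.
Handling time per unit search time: 0.056×13 + 0.296×2.9 = 1.586.
Rate = 0.7136/(1 + 1.586) = 0.2759 kJ/s.

0.276 kJ/s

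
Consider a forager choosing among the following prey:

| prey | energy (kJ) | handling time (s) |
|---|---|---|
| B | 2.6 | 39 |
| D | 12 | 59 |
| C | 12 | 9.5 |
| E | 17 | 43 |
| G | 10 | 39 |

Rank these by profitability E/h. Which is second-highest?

In descending order of E/h:
C: 12/9.5 = 1.26 kJ/s
E: 17/43 = 0.395 kJ/s
G: 10/39 = 0.256 kJ/s
D: 12/59 = 0.203 kJ/s
B: 2.6/39 = 0.0667 kJ/s

E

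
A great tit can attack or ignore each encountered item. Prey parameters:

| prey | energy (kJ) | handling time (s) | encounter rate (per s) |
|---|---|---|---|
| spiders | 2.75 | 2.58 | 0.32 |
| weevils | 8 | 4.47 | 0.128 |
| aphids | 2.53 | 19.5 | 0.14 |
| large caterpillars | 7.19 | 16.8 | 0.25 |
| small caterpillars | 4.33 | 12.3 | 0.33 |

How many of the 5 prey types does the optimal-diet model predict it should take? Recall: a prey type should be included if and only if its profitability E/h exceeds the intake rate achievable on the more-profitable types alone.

Rank by E/h (kJ/s): weevils 1.79, spiders 1.07, large caterpillars 0.428, small caterpillars 0.352, aphids 0.13. Include each in turn until the next type's E/h falls below the running intake rate.
Rate on top 1: 0.6513. spiders: 1.07 > 0.6513 → include.
Rate on top 2: 0.7941. large caterpillars: 0.428 < 0.7941 → exclude; stop.
Optimal diet: weevils, spiders — 2 of 5 types.

2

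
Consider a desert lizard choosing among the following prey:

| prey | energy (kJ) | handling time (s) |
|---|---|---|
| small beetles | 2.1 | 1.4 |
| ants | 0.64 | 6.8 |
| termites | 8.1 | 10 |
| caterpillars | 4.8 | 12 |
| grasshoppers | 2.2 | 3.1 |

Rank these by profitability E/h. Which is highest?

In descending order of E/h:
small beetles: 2.1/1.4 = 1.5 kJ/s
termites: 8.1/10 = 0.81 kJ/s
grasshoppers: 2.2/3.1 = 0.71 kJ/s
caterpillars: 4.8/12 = 0.4 kJ/s
ants: 0.64/6.8 = 0.0941 kJ/s

small beetles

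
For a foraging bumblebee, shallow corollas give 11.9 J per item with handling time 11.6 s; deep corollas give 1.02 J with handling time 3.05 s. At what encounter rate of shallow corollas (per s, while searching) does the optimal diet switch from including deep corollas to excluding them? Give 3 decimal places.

0.042 per s

Drop deep corollas once their profitability E₂/h₂ falls below the rate achievable on shallow corollas alone: E₂/h₂ = λE₁/(1 + λh₁).
Solve for λ: λE₁h₂ = E₂(1 + λh₁) → λ(E₁h₂ − E₂h₁) = E₂ → λ = E₂/(E₁h₂ − E₂h₁).
λ = 1.02/(11.9×3.05 − 1.02×11.6) = 1.02/24.46 = 0.0417 per s.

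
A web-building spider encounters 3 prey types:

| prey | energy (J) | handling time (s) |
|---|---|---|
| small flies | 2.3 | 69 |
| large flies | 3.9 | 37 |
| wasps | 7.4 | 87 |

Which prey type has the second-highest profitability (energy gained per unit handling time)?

In descending order of E/h:
large flies: 3.9/37 = 0.105 J/s
wasps: 7.4/87 = 0.0851 J/s
small flies: 2.3/69 = 0.0333 J/s

wasps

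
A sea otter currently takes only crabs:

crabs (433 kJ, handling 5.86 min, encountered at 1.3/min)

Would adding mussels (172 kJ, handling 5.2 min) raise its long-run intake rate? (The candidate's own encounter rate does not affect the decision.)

On crabs alone, R = ΣλE/(1+Σλh) = 562.9/8.618 = 65.32 kJ/min.
mussels: E/h = 172/5.2 = 33.08 kJ/min.
33.08 < 65.32, so adding mussels would lower the average — exclude it.

No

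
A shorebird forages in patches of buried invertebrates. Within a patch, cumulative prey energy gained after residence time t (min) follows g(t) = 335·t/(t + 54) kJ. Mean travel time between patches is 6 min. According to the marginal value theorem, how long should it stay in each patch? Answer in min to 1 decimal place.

Optimal t* satisfies g'(t*) = g(t*)/(T + t*).
g'(t) = 335·54/(t + 54)². Setting 335·54/(t+54)² = 335t/[(t+54)(6+t)] gives 54(6+t) = t(t+54), so t² = 54×6 = 324.
t* = √324 = 18 min.

18.0 min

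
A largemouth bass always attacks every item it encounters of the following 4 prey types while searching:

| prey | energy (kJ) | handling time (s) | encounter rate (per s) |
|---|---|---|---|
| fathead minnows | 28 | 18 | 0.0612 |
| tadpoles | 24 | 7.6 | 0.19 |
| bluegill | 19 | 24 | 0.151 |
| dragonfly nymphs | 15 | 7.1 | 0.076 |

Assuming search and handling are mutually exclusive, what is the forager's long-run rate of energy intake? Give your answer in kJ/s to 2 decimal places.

1.33 kJ/s

R = Σλ_iE_i / (1 + Σλ_ih_i)
Numerator: 0.0612×28 + 0.19×24 + 0.151×19 + 0.076×15 = 10.28
Denominator: 1 + 0.0612×18 + 0.19×7.6 + 0.151×24 + 0.076×7.1 = 7.709
R = 10.28/7.709 = 1.334 kJ/s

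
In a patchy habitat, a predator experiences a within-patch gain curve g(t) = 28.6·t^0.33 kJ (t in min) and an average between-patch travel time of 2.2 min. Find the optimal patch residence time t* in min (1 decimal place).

1.1 min

Maximise g(t)/(T+t): set derivative to zero → g'(t)(T+t) = g(t).
g'(t) = 0.33·28.6·t^-0.67. Setting 0.33·28.6·t^-0.67 = 28.6·t^0.33/(2.2+t) gives 0.33(2.2+t) = t, so 0.67·t = 0.33×2.2.
t* = 0.33×2.2/0.67 = 1.084 min.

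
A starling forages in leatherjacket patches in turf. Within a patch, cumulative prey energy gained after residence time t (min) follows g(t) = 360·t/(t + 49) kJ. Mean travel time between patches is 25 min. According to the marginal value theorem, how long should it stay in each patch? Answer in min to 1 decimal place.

35.0 min

Maximise g(t)/(T+t): set derivative to zero → g'(t)(T+t) = g(t).
g'(t) = 360·49/(t + 49)². Setting 360·49/(t+49)² = 360t/[(t+49)(25+t)] gives 49(25+t) = t(t+49), so t² = 49×25 = 1225.
t* = √1225 = 35 min.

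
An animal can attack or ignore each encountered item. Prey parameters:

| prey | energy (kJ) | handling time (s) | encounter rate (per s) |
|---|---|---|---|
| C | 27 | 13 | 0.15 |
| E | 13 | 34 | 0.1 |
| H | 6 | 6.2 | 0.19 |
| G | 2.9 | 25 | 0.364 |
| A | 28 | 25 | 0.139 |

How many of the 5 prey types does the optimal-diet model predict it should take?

1

Rank by E/h (kJ/s): C 2.08, A 1.12, H 0.968, E 0.382, G 0.116. Include each in turn until the next type's E/h falls below the running intake rate.
Rate on top 1: 1.373. A: 1.12 < 1.373 → exclude; stop.
Optimal diet: C — 1 of 5 types.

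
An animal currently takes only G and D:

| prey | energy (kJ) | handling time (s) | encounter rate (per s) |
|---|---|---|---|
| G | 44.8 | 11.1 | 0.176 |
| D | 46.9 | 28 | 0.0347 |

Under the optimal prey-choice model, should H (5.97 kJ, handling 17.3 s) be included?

No

Current rate: (0.176×44.8 + 0.0347×46.9)/(1 + 0.176×11.1 + 0.0347×28) = 2.423 kJ/s.
Profitability of H: 5.97/17.3 = 0.3451 kJ/s.
0.3451 < 2.423, so adding H would lower the average — exclude it.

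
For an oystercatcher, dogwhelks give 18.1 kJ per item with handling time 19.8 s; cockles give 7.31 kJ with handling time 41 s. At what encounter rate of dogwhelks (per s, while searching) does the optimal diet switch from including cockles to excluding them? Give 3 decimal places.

0.012 per s

Drop cockles once their profitability E₂/h₂ falls below the rate achievable on dogwhelks alone: E₂/h₂ = λE₁/(1 + λh₁).
Solve for λ: λE₁h₂ = E₂(1 + λh₁) → λ(E₁h₂ − E₂h₁) = E₂ → λ = E₂/(E₁h₂ − E₂h₁).
λ = 7.31/(18.1×41 − 7.31×19.8) = 7.31/597.4 = 0.01224 per s.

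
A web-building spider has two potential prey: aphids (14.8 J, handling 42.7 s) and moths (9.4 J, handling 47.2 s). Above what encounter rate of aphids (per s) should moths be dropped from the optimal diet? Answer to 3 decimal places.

Drop moths once their profitability E₂/h₂ falls below the rate achievable on aphids alone: E₂/h₂ = λE₁/(1 + λh₁).
Solve for λ: λE₁h₂ = E₂(1 + λh₁) → λ(E₁h₂ − E₂h₁) = E₂ → λ = E₂/(E₁h₂ − E₂h₁).
λ = 9.4/(14.8×47.2 − 9.4×42.7) = 9.4/297.2 = 0.03163 per s.

0.032 per s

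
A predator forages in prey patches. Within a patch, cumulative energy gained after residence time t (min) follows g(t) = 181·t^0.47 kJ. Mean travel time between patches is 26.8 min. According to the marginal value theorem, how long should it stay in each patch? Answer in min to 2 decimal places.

23.77 min

Maximise g(t)/(T+t): set derivative to zero → g'(t)(T+t) = g(t).
g'(t) = 0.47·181·t^-0.53. Setting 0.47·181·t^-0.53 = 181·t^0.47/(26.8+t) gives 0.47(26.8+t) = t, so 0.53·t = 0.47×26.8.
t* = 0.47×26.8/0.53 = 23.77 min.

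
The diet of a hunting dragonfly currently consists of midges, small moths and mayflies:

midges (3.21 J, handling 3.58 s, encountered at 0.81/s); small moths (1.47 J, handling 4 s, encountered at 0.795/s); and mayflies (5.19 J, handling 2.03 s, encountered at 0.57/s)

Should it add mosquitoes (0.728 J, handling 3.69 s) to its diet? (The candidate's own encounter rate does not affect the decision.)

No

Intake rate on the current diet: R = (0.81×3.21 + 0.795×1.47 + 0.57×5.19) / (1 + 0.81×3.58 + 0.795×4 + 0.57×2.03) = 6.727/8.237 = 0.8167 J/s.
mosquitoes: E/h = 0.728/3.69 = 0.1973 J/s.
Since 0.1973 < R, time spent handling mosquitoes is better spent searching.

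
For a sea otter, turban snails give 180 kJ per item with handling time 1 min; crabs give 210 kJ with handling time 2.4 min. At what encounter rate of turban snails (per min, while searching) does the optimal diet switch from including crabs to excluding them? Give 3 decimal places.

At the threshold, the rate on turban snails alone equals the profitability of crabs: λ·180/(1 + λ·1) = 210/2.4 = 87.5.
Rearranging, λ(180 − 87.5×1) = 87.5, so λ = 87.5/92.5 = 0.9459 per min.

0.946 per min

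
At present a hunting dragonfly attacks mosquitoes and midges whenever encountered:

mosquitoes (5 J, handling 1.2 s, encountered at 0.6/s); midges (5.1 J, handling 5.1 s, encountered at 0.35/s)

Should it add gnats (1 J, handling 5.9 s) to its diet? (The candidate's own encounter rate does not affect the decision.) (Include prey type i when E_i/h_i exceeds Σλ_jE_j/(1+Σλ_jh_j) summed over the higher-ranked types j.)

Intake rate on the current diet: R = (0.6×5 + 0.35×5.1) / (1 + 0.6×1.2 + 0.35×5.1) = 4.785/3.505 = 1.365 J/s.
Profitability of gnats: 1/5.9 = 0.1695 J/s.
Since 0.1695 < R, time spent handling gnats is better spent searching.

No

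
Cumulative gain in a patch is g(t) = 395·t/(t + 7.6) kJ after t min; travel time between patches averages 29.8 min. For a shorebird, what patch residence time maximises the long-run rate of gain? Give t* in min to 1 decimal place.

Maximise g(t)/(T+t): set derivative to zero → g'(t)(T+t) = g(t).
g'(t) = 395·7.6/(t + 7.6)². Setting 395·7.6/(t+7.6)² = 395t/[(t+7.6)(29.8+t)] gives 7.6(29.8+t) = t(t+7.6), so t² = 7.6×29.8 = 226.5.
t* = √226.5 = 15.05 min.

15.0 min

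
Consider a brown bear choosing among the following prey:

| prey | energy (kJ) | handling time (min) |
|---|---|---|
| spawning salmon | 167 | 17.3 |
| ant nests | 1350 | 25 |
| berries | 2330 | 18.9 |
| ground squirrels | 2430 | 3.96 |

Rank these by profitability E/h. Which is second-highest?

Profitability E/h (kJ/min): spawning salmon = 167/17.3 = 9.65, ant nests = 1350/25 = 54, berries = 2330/18.9 = 123, ground squirrels = 2430/3.96 = 614.
Ranked: ground squirrels > berries > ant nests > spawning salmon.

berries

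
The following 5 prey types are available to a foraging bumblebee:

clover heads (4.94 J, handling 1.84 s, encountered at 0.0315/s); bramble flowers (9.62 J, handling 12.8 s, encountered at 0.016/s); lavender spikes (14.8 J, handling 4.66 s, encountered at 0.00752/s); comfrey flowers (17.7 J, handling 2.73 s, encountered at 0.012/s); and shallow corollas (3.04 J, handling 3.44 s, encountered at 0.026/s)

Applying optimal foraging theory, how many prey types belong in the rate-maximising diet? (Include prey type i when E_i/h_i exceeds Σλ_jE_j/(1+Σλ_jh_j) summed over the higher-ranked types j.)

Rank by E/h (J/s): comfrey flowers 6.48, lavender spikes 3.18, clover heads 2.68, shallow corollas 0.884, bramble flowers 0.752. Include each in turn until the next type's E/h falls below the running intake rate.
Rate on top 1: 0.2057. lavender spikes: 3.18 > 0.2057 → include.
Rate on top 2: 0.3031. clover heads: 2.68 > 0.3031 → include.
Rate on top 3: 0.4258. shallow corollas: 0.884 > 0.4258 → include.
Rate on top 4: 0.4595. bramble flowers: 0.752 > 0.4595 → include.
Optimal diet: comfrey flowers, lavender spikes, clover heads, shallow corollas, bramble flowers — 5 of 5 types.

5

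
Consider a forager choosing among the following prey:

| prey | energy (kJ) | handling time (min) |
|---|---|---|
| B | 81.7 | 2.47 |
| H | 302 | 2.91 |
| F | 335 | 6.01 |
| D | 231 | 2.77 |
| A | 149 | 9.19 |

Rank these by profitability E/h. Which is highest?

H

In descending order of E/h:
H: 302/2.91 = 104 kJ/min
D: 231/2.77 = 83.4 kJ/min
F: 335/6.01 = 55.7 kJ/min
B: 81.7/2.47 = 33.1 kJ/min
A: 149/9.19 = 16.2 kJ/min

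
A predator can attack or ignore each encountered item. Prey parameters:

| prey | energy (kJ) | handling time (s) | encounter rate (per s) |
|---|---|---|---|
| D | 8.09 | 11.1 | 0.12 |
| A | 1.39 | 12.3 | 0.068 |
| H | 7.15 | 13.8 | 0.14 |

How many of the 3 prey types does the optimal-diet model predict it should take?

2

Profitabilities (E/h, kJ/s): D 0.729, H 0.518, A 0.113. Add prey in this order while the next type's profitability exceeds the intake rate on those already taken.
Rate on top 1: 0.4163. H: 0.518 > 0.4163 → include.
Rate on top 2: 0.4624. A: 0.113 < 0.4624 → exclude; stop.
Optimal diet: D, H — 2 of 3 types.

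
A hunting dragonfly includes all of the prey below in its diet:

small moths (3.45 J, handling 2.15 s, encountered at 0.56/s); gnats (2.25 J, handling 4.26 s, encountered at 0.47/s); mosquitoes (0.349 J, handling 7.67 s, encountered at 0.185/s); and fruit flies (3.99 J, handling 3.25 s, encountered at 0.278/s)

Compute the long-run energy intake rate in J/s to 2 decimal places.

0.64 J/s

R = Σλ_iE_i / (1 + Σλ_ih_i)
Numerator: 0.56×3.45 + 0.47×2.25 + 0.185×0.349 + 0.278×3.99 = 4.163
Denominator: 1 + 0.56×2.15 + 0.47×4.26 + 0.185×7.67 + 0.278×3.25 = 6.529
R = 4.163/6.529 = 0.6377 J/s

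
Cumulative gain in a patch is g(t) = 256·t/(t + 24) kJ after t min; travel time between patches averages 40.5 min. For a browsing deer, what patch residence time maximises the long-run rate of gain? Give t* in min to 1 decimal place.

By the marginal value theorem, leave when the instantaneous gain rate g'(t) equals the habitat-wide average g(t)/(T + t).
g'(t) = 256·24/(t + 24)². Setting 256·24/(t+24)² = 256t/[(t+24)(40.5+t)] gives 24(40.5+t) = t(t+24), so t² = 24×40.5 = 972.
t* = √972 = 31.18 min.

31.2 min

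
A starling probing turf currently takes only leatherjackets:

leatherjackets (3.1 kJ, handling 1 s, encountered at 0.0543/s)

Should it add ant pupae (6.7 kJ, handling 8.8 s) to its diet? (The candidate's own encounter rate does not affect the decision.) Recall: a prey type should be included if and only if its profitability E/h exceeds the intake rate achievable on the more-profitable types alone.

Current rate: (0.0543×3.1)/(1 + 0.0543×1) = 0.1597 kJ/s.
ant pupae: E/h = 6.7/8.8 = 0.7614 kJ/s.
Since 0.7614 > R, including ant pupae increases the long-run rate.

Yes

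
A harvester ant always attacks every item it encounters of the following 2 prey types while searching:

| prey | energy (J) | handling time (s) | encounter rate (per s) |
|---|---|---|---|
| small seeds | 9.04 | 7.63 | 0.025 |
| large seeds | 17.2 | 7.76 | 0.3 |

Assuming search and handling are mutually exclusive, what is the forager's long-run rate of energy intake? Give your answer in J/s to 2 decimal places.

R = (0.025×9.04 + 0.3×17.2) / (1 + 0.025×7.63 + 0.3×7.76) = 5.386/3.519 = 1.531 J/s.

1.53 J/s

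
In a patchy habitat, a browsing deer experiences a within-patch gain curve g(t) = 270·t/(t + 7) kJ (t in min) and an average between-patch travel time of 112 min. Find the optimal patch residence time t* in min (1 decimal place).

28.0 min

Maximise g(t)/(T+t): set derivative to zero → g'(t)(T+t) = g(t).
g'(t) = 270·7/(t + 7)². Setting 270·7/(t+7)² = 270t/[(t+7)(112+t)] gives 7(112+t) = t(t+7), so t² = 7×112 = 784.
t* = √784 = 28 min.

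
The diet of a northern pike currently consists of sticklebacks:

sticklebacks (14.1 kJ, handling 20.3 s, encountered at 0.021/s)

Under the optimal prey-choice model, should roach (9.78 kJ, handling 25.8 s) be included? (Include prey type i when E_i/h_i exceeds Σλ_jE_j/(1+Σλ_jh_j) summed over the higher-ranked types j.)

Current rate: (0.021×14.1)/(1 + 0.021×20.3) = 0.2076 kJ/s.
Profitability of roach: 9.78/25.8 = 0.3791 kJ/s.
0.3791 > 0.2076, so adding roach raises the average — include it.

Yes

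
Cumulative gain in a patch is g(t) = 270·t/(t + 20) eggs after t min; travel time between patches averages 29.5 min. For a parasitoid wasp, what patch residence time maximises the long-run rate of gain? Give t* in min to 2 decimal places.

Optimal t* satisfies g'(t*) = g(t*)/(T + t*).
g'(t) = 270·20/(t + 20)². Setting 270·20/(t+20)² = 270t/[(t+20)(29.5+t)] gives 20(29.5+t) = t(t+20), so t² = 20×29.5 = 590.
t* = √590 = 24.29 min.

24.29 min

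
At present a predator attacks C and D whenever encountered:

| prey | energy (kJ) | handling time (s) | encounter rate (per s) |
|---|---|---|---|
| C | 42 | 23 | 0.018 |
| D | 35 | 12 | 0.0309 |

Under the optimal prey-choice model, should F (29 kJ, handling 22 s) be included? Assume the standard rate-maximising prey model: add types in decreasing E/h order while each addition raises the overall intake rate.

On C and D alone, R = ΣλE/(1+Σλh) = 1.837/1.785 = 1.03 kJ/s.
Profitability of F: 29/22 = 1.318 kJ/s.
1.318 > 1.03, so adding F raises the average — include it.

Yes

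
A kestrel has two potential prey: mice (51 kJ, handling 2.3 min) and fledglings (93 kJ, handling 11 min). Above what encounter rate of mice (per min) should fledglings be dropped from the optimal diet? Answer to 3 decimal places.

0.268 per min

Drop fledglings once their profitability E₂/h₂ falls below the rate achievable on mice alone: E₂/h₂ = λE₁/(1 + λh₁).
Solve for λ: λE₁h₂ = E₂(1 + λh₁) → λ(E₁h₂ − E₂h₁) = E₂ → λ = E₂/(E₁h₂ − E₂h₁).
λ = 93/(51×11 − 93×2.3) = 93/347.1 = 0.2679 per min.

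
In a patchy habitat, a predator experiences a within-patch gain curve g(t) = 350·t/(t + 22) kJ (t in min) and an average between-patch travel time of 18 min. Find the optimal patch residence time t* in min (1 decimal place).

Maximise g(t)/(T+t): set derivative to zero → g'(t)(T+t) = g(t).
g'(t) = 350·22/(t + 22)². Setting 350·22/(t+22)² = 350t/[(t+22)(18+t)] gives 22(18+t) = t(t+22), so t² = 22×18 = 396.
t* = √396 = 19.9 min.

19.9 min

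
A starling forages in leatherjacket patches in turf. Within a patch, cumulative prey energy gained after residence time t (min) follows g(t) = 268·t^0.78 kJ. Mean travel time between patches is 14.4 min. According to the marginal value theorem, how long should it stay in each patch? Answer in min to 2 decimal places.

Optimal t* satisfies g'(t*) = g(t*)/(T + t*).
g'(t) = 0.78·268·t^-0.22. Setting 0.78·268·t^-0.22 = 268·t^0.78/(14.4+t) gives 0.78(14.4+t) = t, so 0.22·t = 0.78×14.4.
t* = 0.78×14.4/0.22 = 51.05 min.

51.05 min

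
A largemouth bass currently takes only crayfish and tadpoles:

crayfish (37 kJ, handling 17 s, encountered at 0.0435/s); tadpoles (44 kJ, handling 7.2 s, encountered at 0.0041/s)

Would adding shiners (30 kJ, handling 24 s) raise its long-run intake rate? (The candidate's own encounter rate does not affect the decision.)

On crayfish and tadpoles alone, R = ΣλE/(1+Σλh) = 1.79/1.769 = 1.012 kJ/s.
Profitability of shiners: 30/24 = 1.25 kJ/s.
Since 1.25 > R, including shiners increases the long-run rate.

Yes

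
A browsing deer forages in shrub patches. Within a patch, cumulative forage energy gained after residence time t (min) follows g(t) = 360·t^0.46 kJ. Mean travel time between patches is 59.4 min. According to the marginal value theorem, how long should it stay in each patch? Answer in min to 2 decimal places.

Optimal t* satisfies g'(t*) = g(t*)/(T + t*).
g'(t) = 0.46·360·t^-0.54. Setting 0.46·360·t^-0.54 = 360·t^0.46/(59.4+t) gives 0.46(59.4+t) = t, so 0.54·t = 0.46×59.4.
t* = 0.46×59.4/0.54 = 50.6 min.

50.60 min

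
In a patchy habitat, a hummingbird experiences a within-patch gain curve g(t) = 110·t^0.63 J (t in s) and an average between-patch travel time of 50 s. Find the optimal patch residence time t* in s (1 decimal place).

Maximise g(t)/(T+t): set derivative to zero → g'(t)(T+t) = g(t).
g'(t) = 0.63·110·t^-0.37. Setting 0.63·110·t^-0.37 = 110·t^0.63/(50+t) gives 0.63(50+t) = t, so 0.37·t = 0.63×50.
t* = 0.63×50/0.37 = 85.14 s.

85.1 s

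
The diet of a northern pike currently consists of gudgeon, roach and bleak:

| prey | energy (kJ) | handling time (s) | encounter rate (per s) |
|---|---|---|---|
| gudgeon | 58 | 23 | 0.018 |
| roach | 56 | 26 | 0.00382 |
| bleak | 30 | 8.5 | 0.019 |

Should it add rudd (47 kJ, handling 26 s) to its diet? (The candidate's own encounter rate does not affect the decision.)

On gudgeon, roach and bleak alone, R = ΣλE/(1+Σλh) = 1.828/1.675 = 1.091 kJ/s.
rudd: E/h = 47/26 = 1.808 kJ/s.
1.808 > 1.091, so adding rudd raises the average — include it.

Yes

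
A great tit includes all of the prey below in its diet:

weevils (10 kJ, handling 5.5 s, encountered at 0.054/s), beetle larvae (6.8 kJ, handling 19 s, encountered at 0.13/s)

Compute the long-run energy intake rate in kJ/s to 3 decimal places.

0.378 kJ/s

Energy encountered per unit search time: 0.054×10 + 0.13×6.8 = 1.424 kJ/s.
Handling time per unit search time: 0.054×5.5 + 0.13×19 = 2.767.
Rate = 1.424/(1 + 2.767) = 0.378 kJ/s.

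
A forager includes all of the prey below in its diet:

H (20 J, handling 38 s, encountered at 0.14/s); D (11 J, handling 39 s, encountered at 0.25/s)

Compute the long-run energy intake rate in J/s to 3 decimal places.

0.345 J/s

R = Σλ_iE_i / (1 + Σλ_ih_i)
Numerator: 0.14×20 + 0.25×11 = 5.55
Denominator: 1 + 0.14×38 + 0.25×39 = 16.07
R = 5.55/16.07 = 0.3454 J/s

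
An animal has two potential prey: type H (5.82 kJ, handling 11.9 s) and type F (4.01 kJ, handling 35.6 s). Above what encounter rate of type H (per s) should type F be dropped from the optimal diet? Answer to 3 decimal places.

0.025 per s

Drop type F once their profitability E₂/h₂ falls below the rate achievable on type H alone: E₂/h₂ = λE₁/(1 + λh₁).
Solve for λ: λE₁h₂ = E₂(1 + λh₁) → λ(E₁h₂ − E₂h₁) = E₂ → λ = E₂/(E₁h₂ − E₂h₁).
λ = 4.01/(5.82×35.6 − 4.01×11.9) = 4.01/159.5 = 0.02515 per s.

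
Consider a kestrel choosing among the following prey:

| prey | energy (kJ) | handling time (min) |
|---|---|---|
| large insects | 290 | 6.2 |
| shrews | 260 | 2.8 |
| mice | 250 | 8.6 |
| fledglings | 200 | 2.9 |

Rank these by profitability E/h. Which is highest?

shrews

Profitability E/h (kJ/min): large insects = 290/6.2 = 46.8, shrews = 260/2.8 = 92.9, mice = 250/8.6 = 29.1, fledglings = 200/2.9 = 69.
Ranked: shrews > fledglings > large insects > mice.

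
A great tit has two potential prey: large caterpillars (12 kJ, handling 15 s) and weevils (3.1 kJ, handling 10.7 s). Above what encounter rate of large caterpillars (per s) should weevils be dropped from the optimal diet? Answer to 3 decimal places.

The zero-one rule: include weevils iff E₂/h₂ > λE₁/(1+λh₁). Equality gives the switch point.
λE₁h₂ = E₂ + λE₂h₁ ⇒ λ = E₂/(E₁h₂ − E₂h₁) = 3.1/(128.4 − 46.5) = 0.03785 per s.

0.038 per s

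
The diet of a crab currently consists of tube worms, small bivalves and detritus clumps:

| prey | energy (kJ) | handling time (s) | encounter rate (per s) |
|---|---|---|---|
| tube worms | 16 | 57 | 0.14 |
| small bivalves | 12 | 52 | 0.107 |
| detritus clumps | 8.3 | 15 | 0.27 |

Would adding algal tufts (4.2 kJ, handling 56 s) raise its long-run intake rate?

No

Intake rate on the current diet: R = (0.14×16 + 0.107×12 + 0.27×8.3) / (1 + 0.14×57 + 0.107×52 + 0.27×15) = 5.765/18.59 = 0.31 kJ/s.
Profitability of algal tufts: 4.2/56 = 0.075 kJ/s.
Since 0.075 < R, time spent handling algal tufts is better spent searching.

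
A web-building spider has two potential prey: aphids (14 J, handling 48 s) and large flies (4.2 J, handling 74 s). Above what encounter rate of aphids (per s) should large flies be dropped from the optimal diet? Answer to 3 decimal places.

0.005 per s

The zero-one rule: include large flies iff E₂/h₂ > λE₁/(1+λh₁). Equality gives the switch point.
λE₁h₂ = E₂ + λE₂h₁ ⇒ λ = E₂/(E₁h₂ − E₂h₁) = 4.2/(1036 − 201.6) = 0.005034 per s.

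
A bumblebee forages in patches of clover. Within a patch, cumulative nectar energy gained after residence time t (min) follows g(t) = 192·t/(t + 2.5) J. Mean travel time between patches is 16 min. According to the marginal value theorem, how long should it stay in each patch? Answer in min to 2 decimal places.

6.32 min

Maximise g(t)/(T+t): set derivative to zero → g'(t)(T+t) = g(t).
g'(t) = 192·2.5/(t + 2.5)². Setting 192·2.5/(t+2.5)² = 192t/[(t+2.5)(16+t)] gives 2.5(16+t) = t(t+2.5), so t² = 2.5×16 = 40.
t* = √40 = 6.325 min.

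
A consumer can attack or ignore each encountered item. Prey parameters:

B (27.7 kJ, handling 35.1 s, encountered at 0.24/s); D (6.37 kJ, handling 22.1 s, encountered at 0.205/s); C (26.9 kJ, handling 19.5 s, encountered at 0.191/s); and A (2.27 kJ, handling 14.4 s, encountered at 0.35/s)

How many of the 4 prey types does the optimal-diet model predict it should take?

1

Profitabilities (E/h, kJ/s): C 1.38, B 0.789, D 0.288, A 0.158. Add prey in this order while the next type's profitability exceeds the intake rate on those already taken.
Rate on top 1: 1.088. B: 0.789 < 1.088 → exclude; stop.
Optimal diet: C — 1 of 4 types.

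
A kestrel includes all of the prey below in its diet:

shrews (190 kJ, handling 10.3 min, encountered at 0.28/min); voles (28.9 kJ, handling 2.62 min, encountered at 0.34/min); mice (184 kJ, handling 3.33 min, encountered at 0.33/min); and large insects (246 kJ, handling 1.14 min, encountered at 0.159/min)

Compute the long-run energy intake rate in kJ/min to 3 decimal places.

26.897 kJ/min

R = (0.28×190 + 0.34×28.9 + 0.33×184 + 0.159×246) / (1 + 0.28×10.3 + 0.34×2.62 + 0.33×3.33 + 0.159×1.14) = 162.9/6.055 = 26.9 kJ/min.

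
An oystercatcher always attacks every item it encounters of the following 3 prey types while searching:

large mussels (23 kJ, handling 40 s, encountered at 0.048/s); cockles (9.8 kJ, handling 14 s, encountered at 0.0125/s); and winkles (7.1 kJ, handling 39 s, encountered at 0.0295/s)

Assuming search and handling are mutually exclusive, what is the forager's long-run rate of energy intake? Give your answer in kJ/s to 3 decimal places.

R = (0.048×23 + 0.0125×9.8 + 0.0295×7.1) / (1 + 0.048×40 + 0.0125×14 + 0.0295×39) = 1.436/4.245 = 0.3382 kJ/s.

0.338 kJ/s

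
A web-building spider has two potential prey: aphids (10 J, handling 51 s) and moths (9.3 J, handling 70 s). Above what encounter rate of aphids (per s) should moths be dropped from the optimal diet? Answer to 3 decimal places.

0.041 per s

At the threshold, the rate on aphids alone equals the profitability of moths: λ·10/(1 + λ·51) = 9.3/70 = 0.1329.
Rearranging, λ(10 − 0.1329×51) = 0.1329, so λ = 0.1329/3.224 = 0.04121 per s.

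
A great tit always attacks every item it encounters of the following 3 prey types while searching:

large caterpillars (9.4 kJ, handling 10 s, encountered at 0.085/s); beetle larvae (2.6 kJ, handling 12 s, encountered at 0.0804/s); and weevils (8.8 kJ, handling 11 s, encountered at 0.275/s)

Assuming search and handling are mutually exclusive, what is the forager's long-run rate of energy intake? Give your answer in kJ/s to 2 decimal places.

R = (0.085×9.4 + 0.0804×2.6 + 0.275×8.8) / (1 + 0.085×10 + 0.0804×12 + 0.275×11) = 3.428/5.84 = 0.587 kJ/s.

0.59 kJ/s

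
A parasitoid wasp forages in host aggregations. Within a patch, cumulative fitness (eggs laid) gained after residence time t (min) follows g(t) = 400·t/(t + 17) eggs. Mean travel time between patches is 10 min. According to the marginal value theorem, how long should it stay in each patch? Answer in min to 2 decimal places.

13.04 min

Maximise g(t)/(T+t): set derivative to zero → g'(t)(T+t) = g(t).
g'(t) = 400·17/(t + 17)². Setting 400·17/(t+17)² = 400t/[(t+17)(10+t)] gives 17(10+t) = t(t+17), so t² = 17×10 = 170.
t* = √170 = 13.04 min.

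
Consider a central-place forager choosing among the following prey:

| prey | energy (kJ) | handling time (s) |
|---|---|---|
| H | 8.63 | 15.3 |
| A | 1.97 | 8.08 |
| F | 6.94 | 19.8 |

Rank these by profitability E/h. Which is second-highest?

In descending order of E/h:
H: 8.63/15.3 = 0.564 kJ/s
F: 6.94/19.8 = 0.351 kJ/s
A: 1.97/8.08 = 0.244 kJ/s

F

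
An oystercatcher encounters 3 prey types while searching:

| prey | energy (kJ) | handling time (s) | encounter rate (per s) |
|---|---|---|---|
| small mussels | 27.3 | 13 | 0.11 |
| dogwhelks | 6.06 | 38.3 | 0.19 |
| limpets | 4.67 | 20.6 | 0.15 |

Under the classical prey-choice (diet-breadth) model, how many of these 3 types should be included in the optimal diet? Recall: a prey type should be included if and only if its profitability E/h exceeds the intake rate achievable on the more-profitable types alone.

Rank by E/h (kJ/s): small mussels 2.1, limpets 0.227, dogwhelks 0.158. Include each in turn until the next type's E/h falls below the running intake rate.
Rate on top 1: 1.236. limpets: 0.227 < 1.236 → exclude; stop.
Optimal diet: small mussels — 1 of 3 types.

1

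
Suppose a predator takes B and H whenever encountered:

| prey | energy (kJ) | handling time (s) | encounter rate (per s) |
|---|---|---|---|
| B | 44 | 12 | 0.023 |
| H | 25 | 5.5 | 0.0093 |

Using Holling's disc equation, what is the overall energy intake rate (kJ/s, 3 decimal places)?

0.938 kJ/s

R = Σλ_iE_i / (1 + Σλ_ih_i)
Numerator: 0.023×44 + 0.0093×25 = 1.244
Denominator: 1 + 0.023×12 + 0.0093×5.5 = 1.327
R = 1.244/1.327 = 0.9377 kJ/s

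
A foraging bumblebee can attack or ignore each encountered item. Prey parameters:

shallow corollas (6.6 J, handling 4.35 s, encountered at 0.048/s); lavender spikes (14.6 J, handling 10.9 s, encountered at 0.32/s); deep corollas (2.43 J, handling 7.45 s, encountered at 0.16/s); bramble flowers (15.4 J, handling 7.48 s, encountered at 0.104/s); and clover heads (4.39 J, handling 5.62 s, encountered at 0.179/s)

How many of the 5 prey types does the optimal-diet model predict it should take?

3

E/h in descending order: bramble flowers 2.06, shallow corollas 1.52, lavender spikes 1.34, clover heads 0.781, deep corollas 0.326 J/s. The optimal diet is the largest prefix of this list for which every included type satisfies E_i/h_i > R on the types above it.
Rate on top 1: 0.9008. shallow corollas: 1.52 > 0.9008 → include.
Rate on top 2: 0.9656. lavender spikes: 1.34 > 0.9656 → include.
Rate on top 3: 1.204. clover heads: 0.781 < 1.204 → exclude; stop.
Optimal diet: bramble flowers, shallow corollas, lavender spikes — 3 of 5 types.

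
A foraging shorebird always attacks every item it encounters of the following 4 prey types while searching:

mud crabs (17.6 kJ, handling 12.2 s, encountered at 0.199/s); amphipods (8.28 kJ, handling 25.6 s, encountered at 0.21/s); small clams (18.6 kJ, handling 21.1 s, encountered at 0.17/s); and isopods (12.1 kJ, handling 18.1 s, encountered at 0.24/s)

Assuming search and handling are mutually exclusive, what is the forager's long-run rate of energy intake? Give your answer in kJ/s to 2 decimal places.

0.68 kJ/s

Energy encountered per unit search time: 0.199×17.6 + 0.21×8.28 + 0.17×18.6 + 0.24×12.1 = 11.31 kJ/s.
Handling time per unit search time: 0.199×12.2 + 0.21×25.6 + 0.17×21.1 + 0.24×18.1 = 15.73.
Rate = 11.31/(1 + 15.73) = 0.6757 kJ/s.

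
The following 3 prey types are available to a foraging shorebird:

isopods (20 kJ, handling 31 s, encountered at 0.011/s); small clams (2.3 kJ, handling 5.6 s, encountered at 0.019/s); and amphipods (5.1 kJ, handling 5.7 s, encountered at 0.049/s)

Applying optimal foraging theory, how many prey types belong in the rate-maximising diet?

3

E/h in descending order: amphipods 0.895, isopods 0.645, small clams 0.411 kJ/s. The optimal diet is the largest prefix of this list for which every included type satisfies E_i/h_i > R on the types above it.
Rate on top 1: 0.1953. isopods: 0.645 > 0.1953 → include.
Rate on top 2: 0.29. small clams: 0.411 > 0.29 → include.
Optimal diet: amphipods, isopods, small clams — 3 of 3 types.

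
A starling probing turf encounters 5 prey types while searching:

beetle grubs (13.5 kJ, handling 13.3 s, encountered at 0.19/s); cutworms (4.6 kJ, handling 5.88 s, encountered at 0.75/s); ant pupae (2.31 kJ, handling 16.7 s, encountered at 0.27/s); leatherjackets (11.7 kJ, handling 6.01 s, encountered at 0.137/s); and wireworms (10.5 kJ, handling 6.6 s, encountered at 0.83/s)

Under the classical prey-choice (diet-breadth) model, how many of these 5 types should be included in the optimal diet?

Profitabilities (E/h, kJ/s): leatherjackets 1.95, wireworms 1.59, beetle grubs 1.02, cutworms 0.782, ant pupae 0.138. Add prey in this order while the next type's profitability exceeds the intake rate on those already taken.
Rate on top 1: 0.8791. wireworms: 1.59 > 0.8791 → include.
Rate on top 2: 1.413. beetle grubs: 1.02 < 1.413 → exclude; stop.
Optimal diet: leatherjackets, wireworms — 2 of 5 types.

2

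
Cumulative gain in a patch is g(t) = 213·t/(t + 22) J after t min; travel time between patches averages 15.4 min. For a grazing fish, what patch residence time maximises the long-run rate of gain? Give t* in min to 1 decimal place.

Optimal t* satisfies g'(t*) = g(t*)/(T + t*).
g'(t) = 213·22/(t + 22)². Setting 213·22/(t+22)² = 213t/[(t+22)(15.4+t)] gives 22(15.4+t) = t(t+22), so t² = 22×15.4 = 338.8.
t* = √338.8 = 18.41 min.

18.4 min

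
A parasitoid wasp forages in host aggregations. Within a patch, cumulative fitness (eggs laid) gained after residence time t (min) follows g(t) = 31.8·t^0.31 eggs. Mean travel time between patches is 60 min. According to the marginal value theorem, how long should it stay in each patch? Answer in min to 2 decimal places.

Optimal t* satisfies g'(t*) = g(t*)/(T + t*).
g'(t) = 0.31·31.8·t^-0.69. Setting 0.31·31.8·t^-0.69 = 31.8·t^0.31/(60+t) gives 0.31(60+t) = t, so 0.69·t = 0.31×60.
t* = 0.31×60/0.69 = 26.96 min.

26.96 min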